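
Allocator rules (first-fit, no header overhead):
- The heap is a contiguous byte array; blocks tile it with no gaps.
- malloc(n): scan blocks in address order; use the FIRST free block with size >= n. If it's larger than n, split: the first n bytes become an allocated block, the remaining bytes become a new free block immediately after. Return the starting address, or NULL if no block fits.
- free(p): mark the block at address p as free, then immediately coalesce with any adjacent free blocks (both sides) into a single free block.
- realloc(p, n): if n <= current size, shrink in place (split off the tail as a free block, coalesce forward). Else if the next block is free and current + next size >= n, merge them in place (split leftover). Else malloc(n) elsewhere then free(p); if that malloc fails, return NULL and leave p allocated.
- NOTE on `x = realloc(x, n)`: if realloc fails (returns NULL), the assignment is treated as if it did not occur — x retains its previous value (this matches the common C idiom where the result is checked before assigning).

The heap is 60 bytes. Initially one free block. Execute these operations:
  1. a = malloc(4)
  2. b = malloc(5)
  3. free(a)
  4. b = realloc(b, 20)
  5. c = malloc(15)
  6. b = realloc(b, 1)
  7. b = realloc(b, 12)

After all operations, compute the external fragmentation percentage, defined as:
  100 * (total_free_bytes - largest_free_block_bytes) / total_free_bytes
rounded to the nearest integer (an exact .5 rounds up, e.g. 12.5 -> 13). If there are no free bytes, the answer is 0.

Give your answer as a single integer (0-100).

Op 1: a = malloc(4) -> a = 0; heap: [0-3 ALLOC][4-59 FREE]
Op 2: b = malloc(5) -> b = 4; heap: [0-3 ALLOC][4-8 ALLOC][9-59 FREE]
Op 3: free(a) -> (freed a); heap: [0-3 FREE][4-8 ALLOC][9-59 FREE]
Op 4: b = realloc(b, 20) -> b = 4; heap: [0-3 FREE][4-23 ALLOC][24-59 FREE]
Op 5: c = malloc(15) -> c = 24; heap: [0-3 FREE][4-23 ALLOC][24-38 ALLOC][39-59 FREE]
Op 6: b = realloc(b, 1) -> b = 4; heap: [0-3 FREE][4-4 ALLOC][5-23 FREE][24-38 ALLOC][39-59 FREE]
Op 7: b = realloc(b, 12) -> b = 4; heap: [0-3 FREE][4-15 ALLOC][16-23 FREE][24-38 ALLOC][39-59 FREE]
Free blocks: [4 8 21] total_free=33 largest=21 -> 100*(33-21)/33 = 1200/33 ≈ 36.364 -> rounds to 36

Answer: 36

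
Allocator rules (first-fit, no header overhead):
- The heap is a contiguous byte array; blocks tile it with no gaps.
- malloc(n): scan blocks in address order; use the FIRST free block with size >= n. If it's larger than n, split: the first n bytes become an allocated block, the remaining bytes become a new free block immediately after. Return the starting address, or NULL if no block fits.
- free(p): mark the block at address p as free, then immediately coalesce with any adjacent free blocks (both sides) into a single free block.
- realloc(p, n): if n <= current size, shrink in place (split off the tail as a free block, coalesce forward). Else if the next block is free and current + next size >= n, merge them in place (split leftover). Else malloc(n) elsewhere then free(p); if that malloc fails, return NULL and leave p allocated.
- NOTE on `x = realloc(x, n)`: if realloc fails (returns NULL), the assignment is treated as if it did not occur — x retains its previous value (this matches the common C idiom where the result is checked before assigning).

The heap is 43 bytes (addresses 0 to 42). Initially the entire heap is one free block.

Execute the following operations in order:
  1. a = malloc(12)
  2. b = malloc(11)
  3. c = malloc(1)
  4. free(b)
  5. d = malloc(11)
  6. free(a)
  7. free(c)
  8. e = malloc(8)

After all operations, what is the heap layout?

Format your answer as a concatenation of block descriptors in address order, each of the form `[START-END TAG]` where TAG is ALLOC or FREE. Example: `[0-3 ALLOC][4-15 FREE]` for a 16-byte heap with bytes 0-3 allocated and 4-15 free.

Answer: [0-7 ALLOC][8-11 FREE][12-22 ALLOC][23-42 FREE]

Derivation:
Op 1: a = malloc(12) -> a = 0; heap: [0-11 ALLOC][12-42 FREE]
Op 2: b = malloc(11) -> b = 12; heap: [0-11 ALLOC][12-22 ALLOC][23-42 FREE]
Op 3: c = malloc(1) -> c = 23; heap: [0-11 ALLOC][12-22 ALLOC][23-23 ALLOC][24-42 FREE]
Op 4: free(b) -> (freed b); heap: [0-11 ALLOC][12-22 FREE][23-23 ALLOC][24-42 FREE]
Op 5: d = malloc(11) -> d = 12; heap: [0-11 ALLOC][12-22 ALLOC][23-23 ALLOC][24-42 FREE]
Op 6: free(a) -> (freed a); heap: [0-11 FREE][12-22 ALLOC][23-23 ALLOC][24-42 FREE]
Op 7: free(c) -> (freed c); heap: [0-11 FREE][12-22 ALLOC][23-42 FREE]
Op 8: e = malloc(8) -> e = 0; heap: [0-7 ALLOC][8-11 FREE][12-22 ALLOC][23-42 FREE]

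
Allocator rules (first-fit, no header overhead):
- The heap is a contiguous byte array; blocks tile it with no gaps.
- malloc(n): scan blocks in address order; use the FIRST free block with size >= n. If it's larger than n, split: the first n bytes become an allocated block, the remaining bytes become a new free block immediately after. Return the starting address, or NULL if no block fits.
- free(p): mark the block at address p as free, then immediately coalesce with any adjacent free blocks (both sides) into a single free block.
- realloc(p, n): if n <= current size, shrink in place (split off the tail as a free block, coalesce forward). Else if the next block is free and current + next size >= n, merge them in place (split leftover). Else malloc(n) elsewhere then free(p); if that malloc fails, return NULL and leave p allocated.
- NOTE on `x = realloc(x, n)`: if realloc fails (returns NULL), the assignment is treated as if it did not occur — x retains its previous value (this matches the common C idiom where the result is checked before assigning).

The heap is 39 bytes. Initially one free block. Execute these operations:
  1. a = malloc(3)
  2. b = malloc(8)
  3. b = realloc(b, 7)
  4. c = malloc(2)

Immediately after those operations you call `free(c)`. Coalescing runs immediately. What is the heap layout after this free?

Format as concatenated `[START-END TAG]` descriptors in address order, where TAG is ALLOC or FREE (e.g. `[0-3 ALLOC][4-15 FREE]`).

Op 1: a = malloc(3) -> a = 0; heap: [0-2 ALLOC][3-38 FREE]
Op 2: b = malloc(8) -> b = 3; heap: [0-2 ALLOC][3-10 ALLOC][11-38 FREE]
Op 3: b = realloc(b, 7) -> b = 3; heap: [0-2 ALLOC][3-9 ALLOC][10-38 FREE]
Op 4: c = malloc(2) -> c = 10; heap: [0-2 ALLOC][3-9 ALLOC][10-11 ALLOC][12-38 FREE]
free(c): c = 10 -> block [10-11 ALLOC]; mark free, coalesce with adjacent free neighbors -> [0-2 ALLOC][3-9 ALLOC][10-38 FREE]

Answer: [0-2 ALLOC][3-9 ALLOC][10-38 FREE]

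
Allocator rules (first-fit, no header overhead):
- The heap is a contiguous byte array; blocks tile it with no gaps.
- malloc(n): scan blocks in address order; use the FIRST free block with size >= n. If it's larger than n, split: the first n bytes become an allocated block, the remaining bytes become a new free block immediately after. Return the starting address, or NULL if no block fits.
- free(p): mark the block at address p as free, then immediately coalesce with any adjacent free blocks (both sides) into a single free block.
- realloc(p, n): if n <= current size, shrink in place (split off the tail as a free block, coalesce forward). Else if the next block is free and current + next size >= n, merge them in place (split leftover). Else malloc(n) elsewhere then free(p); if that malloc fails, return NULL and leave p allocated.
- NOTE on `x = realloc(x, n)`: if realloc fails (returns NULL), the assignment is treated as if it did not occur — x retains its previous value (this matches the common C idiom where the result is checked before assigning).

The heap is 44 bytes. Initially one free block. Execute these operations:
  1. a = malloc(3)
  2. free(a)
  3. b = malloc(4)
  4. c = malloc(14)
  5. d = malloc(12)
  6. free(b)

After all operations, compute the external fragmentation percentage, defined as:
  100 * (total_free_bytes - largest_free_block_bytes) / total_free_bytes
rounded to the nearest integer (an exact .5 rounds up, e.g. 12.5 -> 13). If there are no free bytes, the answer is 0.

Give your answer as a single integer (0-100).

Op 1: a = malloc(3) -> a = 0; heap: [0-2 ALLOC][3-43 FREE]
Op 2: free(a) -> (freed a); heap: [0-43 FREE]
Op 3: b = malloc(4) -> b = 0; heap: [0-3 ALLOC][4-43 FREE]
Op 4: c = malloc(14) -> c = 4; heap: [0-3 ALLOC][4-17 ALLOC][18-43 FREE]
Op 5: d = malloc(12) -> d = 18; heap: [0-3 ALLOC][4-17 ALLOC][18-29 ALLOC][30-43 FREE]
Op 6: free(b) -> (freed b); heap: [0-3 FREE][4-17 ALLOC][18-29 ALLOC][30-43 FREE]
Free blocks: [4 14] total_free=18 largest=14 -> 100*(18-14)/18 = 400/18 ≈ 22.222 -> rounds to 22

Answer: 22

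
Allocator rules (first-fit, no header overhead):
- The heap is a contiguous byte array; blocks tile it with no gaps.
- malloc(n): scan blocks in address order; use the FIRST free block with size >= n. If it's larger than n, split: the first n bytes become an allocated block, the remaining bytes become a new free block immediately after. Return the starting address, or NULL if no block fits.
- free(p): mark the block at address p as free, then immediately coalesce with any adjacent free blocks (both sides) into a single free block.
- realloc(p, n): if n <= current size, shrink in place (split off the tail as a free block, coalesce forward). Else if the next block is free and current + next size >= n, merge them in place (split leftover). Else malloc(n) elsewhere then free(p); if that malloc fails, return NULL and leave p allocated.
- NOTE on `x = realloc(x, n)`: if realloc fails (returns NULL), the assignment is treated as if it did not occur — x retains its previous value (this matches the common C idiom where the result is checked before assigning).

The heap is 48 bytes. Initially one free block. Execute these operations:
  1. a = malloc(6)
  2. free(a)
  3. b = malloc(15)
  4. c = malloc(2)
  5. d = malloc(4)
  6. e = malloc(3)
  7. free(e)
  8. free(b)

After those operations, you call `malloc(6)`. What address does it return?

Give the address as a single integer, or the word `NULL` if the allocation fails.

Answer: 0

Derivation:
Op 1: a = malloc(6) -> a = 0; heap: [0-5 ALLOC][6-47 FREE]
Op 2: free(a) -> (freed a); heap: [0-47 FREE]
Op 3: b = malloc(15) -> b = 0; heap: [0-14 ALLOC][15-47 FREE]
Op 4: c = malloc(2) -> c = 15; heap: [0-14 ALLOC][15-16 ALLOC][17-47 FREE]
Op 5: d = malloc(4) -> d = 17; heap: [0-14 ALLOC][15-16 ALLOC][17-20 ALLOC][21-47 FREE]
Op 6: e = malloc(3) -> e = 21; heap: [0-14 ALLOC][15-16 ALLOC][17-20 ALLOC][21-23 ALLOC][24-47 FREE]
Op 7: free(e) -> (freed e); heap: [0-14 ALLOC][15-16 ALLOC][17-20 ALLOC][21-47 FREE]
Op 8: free(b) -> (freed b); heap: [0-14 FREE][15-16 ALLOC][17-20 ALLOC][21-47 FREE]
malloc(6): first-fit scan over [0-14 FREE][15-16 ALLOC][17-20 ALLOC][21-47 FREE] -> 0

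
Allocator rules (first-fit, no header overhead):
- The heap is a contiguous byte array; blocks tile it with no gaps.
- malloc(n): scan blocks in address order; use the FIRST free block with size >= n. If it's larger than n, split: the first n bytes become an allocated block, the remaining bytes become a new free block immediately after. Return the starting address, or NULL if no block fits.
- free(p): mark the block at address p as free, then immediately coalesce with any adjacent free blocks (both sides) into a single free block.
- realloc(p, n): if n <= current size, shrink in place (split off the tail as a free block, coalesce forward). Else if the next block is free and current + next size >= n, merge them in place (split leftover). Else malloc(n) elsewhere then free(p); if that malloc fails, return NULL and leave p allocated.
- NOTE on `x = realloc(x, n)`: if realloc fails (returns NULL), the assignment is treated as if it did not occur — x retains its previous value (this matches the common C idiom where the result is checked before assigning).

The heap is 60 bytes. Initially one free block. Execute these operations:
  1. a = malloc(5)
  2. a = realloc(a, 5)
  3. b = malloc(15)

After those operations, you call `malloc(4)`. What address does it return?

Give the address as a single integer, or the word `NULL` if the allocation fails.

Answer: 20

Derivation:
Op 1: a = malloc(5) -> a = 0; heap: [0-4 ALLOC][5-59 FREE]
Op 2: a = realloc(a, 5) -> a = 0; heap: [0-4 ALLOC][5-59 FREE]
Op 3: b = malloc(15) -> b = 5; heap: [0-4 ALLOC][5-19 ALLOC][20-59 FREE]
malloc(4): first-fit scan over [0-4 ALLOC][5-19 ALLOC][20-59 FREE] -> 20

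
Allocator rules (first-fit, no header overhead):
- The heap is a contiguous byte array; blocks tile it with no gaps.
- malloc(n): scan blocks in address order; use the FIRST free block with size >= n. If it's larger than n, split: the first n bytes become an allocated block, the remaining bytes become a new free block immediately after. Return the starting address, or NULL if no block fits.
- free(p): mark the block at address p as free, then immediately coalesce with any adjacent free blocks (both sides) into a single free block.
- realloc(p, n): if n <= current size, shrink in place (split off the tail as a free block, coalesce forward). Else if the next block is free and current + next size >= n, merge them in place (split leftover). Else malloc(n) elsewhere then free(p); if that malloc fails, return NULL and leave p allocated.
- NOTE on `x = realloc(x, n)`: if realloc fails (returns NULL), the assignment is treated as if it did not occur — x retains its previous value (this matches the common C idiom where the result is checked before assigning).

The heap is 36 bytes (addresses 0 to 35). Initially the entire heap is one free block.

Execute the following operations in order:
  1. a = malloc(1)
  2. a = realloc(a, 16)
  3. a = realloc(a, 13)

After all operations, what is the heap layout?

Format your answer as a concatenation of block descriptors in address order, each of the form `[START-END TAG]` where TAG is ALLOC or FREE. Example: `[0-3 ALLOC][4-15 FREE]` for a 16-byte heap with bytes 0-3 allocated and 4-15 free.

Answer: [0-12 ALLOC][13-35 FREE]

Derivation:
Op 1: a = malloc(1) -> a = 0; heap: [0-0 ALLOC][1-35 FREE]
Op 2: a = realloc(a, 16) -> a = 0; heap: [0-15 ALLOC][16-35 FREE]
Op 3: a = realloc(a, 13) -> a = 0; heap: [0-12 ALLOC][13-35 FREE]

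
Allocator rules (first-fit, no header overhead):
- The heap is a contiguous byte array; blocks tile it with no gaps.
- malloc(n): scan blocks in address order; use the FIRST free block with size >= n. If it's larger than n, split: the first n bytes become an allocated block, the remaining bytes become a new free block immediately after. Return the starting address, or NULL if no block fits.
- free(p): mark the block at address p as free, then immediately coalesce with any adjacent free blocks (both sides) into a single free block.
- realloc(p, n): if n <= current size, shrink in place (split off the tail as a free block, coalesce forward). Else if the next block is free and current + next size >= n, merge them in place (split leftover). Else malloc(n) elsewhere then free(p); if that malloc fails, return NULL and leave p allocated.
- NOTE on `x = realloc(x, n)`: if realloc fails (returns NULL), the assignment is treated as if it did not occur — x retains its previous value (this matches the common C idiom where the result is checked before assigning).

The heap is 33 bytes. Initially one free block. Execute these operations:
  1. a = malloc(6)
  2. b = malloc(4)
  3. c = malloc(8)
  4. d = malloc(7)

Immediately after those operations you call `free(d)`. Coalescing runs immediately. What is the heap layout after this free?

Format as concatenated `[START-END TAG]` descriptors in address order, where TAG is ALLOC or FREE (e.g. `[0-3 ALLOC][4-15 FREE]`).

Op 1: a = malloc(6) -> a = 0; heap: [0-5 ALLOC][6-32 FREE]
Op 2: b = malloc(4) -> b = 6; heap: [0-5 ALLOC][6-9 ALLOC][10-32 FREE]
Op 3: c = malloc(8) -> c = 10; heap: [0-5 ALLOC][6-9 ALLOC][10-17 ALLOC][18-32 FREE]
Op 4: d = malloc(7) -> d = 18; heap: [0-5 ALLOC][6-9 ALLOC][10-17 ALLOC][18-24 ALLOC][25-32 FREE]
free(d): d = 18 -> block [18-24 ALLOC]; mark free, coalesce with adjacent free neighbors -> [0-5 ALLOC][6-9 ALLOC][10-17 ALLOC][18-32 FREE]

Answer: [0-5 ALLOC][6-9 ALLOC][10-17 ALLOC][18-32 FREE]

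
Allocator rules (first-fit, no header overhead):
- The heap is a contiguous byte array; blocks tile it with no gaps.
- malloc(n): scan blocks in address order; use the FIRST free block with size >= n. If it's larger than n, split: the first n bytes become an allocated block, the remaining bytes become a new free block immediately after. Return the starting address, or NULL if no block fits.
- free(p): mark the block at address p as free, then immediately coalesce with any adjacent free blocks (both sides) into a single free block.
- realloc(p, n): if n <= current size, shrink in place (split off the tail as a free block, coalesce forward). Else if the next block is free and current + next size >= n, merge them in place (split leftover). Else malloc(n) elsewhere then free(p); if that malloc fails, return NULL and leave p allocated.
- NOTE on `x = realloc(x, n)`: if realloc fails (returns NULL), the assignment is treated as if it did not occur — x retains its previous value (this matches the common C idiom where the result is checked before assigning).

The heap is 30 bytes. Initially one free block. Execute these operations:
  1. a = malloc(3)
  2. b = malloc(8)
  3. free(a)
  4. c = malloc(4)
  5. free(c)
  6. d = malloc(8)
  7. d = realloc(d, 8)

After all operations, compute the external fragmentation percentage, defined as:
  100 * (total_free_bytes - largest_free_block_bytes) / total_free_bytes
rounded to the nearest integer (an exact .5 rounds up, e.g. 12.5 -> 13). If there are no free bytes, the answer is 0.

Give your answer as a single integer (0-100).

Answer: 21

Derivation:
Op 1: a = malloc(3) -> a = 0; heap: [0-2 ALLOC][3-29 FREE]
Op 2: b = malloc(8) -> b = 3; heap: [0-2 ALLOC][3-10 ALLOC][11-29 FREE]
Op 3: free(a) -> (freed a); heap: [0-2 FREE][3-10 ALLOC][11-29 FREE]
Op 4: c = malloc(4) -> c = 11; heap: [0-2 FREE][3-10 ALLOC][11-14 ALLOC][15-29 FREE]
Op 5: free(c) -> (freed c); heap: [0-2 FREE][3-10 ALLOC][11-29 FREE]
Op 6: d = malloc(8) -> d = 11; heap: [0-2 FREE][3-10 ALLOC][11-18 ALLOC][19-29 FREE]
Op 7: d = realloc(d, 8) -> d = 11; heap: [0-2 FREE][3-10 ALLOC][11-18 ALLOC][19-29 FREE]
Free blocks: [3 11] total_free=14 largest=11 -> 100*(14-11)/14 = 300/14 ≈ 21.429 -> rounds to 21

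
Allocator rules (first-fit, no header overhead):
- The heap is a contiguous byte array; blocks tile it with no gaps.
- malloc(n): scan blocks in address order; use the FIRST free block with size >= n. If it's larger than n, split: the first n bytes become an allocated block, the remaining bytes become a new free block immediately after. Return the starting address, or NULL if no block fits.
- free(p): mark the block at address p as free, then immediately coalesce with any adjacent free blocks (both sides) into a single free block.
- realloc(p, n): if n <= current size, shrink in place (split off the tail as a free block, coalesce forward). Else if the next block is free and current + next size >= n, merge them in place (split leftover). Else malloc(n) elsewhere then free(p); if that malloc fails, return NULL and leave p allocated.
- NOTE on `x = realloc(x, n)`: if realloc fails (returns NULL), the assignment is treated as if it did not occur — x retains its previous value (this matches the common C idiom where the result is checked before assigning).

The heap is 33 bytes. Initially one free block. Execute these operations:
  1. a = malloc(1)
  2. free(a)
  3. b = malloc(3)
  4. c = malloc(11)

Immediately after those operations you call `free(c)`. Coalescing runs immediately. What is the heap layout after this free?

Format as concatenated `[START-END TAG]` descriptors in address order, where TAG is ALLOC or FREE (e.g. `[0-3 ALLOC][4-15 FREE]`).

Answer: [0-2 ALLOC][3-32 FREE]

Derivation:
Op 1: a = malloc(1) -> a = 0; heap: [0-0 ALLOC][1-32 FREE]
Op 2: free(a) -> (freed a); heap: [0-32 FREE]
Op 3: b = malloc(3) -> b = 0; heap: [0-2 ALLOC][3-32 FREE]
Op 4: c = malloc(11) -> c = 3; heap: [0-2 ALLOC][3-13 ALLOC][14-32 FREE]
free(c): c = 3 -> block [3-13 ALLOC]; mark free, coalesce with adjacent free neighbors -> [0-2 ALLOC][3-32 FREE]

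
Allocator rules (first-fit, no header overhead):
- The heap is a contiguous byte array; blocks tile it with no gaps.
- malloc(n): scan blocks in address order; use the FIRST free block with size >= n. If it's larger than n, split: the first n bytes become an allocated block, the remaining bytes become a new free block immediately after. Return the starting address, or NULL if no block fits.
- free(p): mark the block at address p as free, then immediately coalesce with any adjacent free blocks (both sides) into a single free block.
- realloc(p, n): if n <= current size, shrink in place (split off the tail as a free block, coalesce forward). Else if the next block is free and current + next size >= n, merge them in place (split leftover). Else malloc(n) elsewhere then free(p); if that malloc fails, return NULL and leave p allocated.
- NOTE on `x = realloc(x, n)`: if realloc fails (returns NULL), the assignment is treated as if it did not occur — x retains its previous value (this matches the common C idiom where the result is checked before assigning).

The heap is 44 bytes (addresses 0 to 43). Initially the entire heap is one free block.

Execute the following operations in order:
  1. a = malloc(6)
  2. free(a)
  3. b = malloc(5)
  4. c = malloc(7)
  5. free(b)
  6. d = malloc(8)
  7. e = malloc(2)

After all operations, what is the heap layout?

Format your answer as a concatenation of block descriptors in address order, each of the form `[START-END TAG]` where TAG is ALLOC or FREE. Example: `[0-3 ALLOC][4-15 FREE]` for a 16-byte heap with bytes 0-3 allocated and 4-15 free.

Op 1: a = malloc(6) -> a = 0; heap: [0-5 ALLOC][6-43 FREE]
Op 2: free(a) -> (freed a); heap: [0-43 FREE]
Op 3: b = malloc(5) -> b = 0; heap: [0-4 ALLOC][5-43 FREE]
Op 4: c = malloc(7) -> c = 5; heap: [0-4 ALLOC][5-11 ALLOC][12-43 FREE]
Op 5: free(b) -> (freed b); heap: [0-4 FREE][5-11 ALLOC][12-43 FREE]
Op 6: d = malloc(8) -> d = 12; heap: [0-4 FREE][5-11 ALLOC][12-19 ALLOC][20-43 FREE]
Op 7: e = malloc(2) -> e = 0; heap: [0-1 ALLOC][2-4 FREE][5-11 ALLOC][12-19 ALLOC][20-43 FREE]

Answer: [0-1 ALLOC][2-4 FREE][5-11 ALLOC][12-19 ALLOC][20-43 FREE]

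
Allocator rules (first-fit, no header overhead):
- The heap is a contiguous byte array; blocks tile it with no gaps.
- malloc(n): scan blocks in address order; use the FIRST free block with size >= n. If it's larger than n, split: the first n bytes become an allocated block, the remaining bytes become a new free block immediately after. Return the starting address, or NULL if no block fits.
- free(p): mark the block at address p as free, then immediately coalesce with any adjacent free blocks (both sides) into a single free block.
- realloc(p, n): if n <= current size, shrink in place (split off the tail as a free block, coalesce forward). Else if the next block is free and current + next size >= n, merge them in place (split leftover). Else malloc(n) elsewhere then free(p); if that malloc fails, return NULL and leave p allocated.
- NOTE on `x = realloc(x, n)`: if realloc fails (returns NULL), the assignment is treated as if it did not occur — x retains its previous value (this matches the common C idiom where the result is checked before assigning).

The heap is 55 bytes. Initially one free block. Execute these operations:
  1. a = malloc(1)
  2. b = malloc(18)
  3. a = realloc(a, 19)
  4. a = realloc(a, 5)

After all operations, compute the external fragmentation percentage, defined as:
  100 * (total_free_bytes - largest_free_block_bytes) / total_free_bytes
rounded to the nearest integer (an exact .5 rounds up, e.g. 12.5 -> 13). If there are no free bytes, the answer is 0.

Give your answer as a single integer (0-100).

Answer: 3

Derivation:
Op 1: a = malloc(1) -> a = 0; heap: [0-0 ALLOC][1-54 FREE]
Op 2: b = malloc(18) -> b = 1; heap: [0-0 ALLOC][1-18 ALLOC][19-54 FREE]
Op 3: a = realloc(a, 19) -> a = 19; heap: [0-0 FREE][1-18 ALLOC][19-37 ALLOC][38-54 FREE]
Op 4: a = realloc(a, 5) -> a = 19; heap: [0-0 FREE][1-18 ALLOC][19-23 ALLOC][24-54 FREE]
Free blocks: [1 31] total_free=32 largest=31 -> 100*(32-31)/32 = 100/32 = 3.125 -> rounds to 3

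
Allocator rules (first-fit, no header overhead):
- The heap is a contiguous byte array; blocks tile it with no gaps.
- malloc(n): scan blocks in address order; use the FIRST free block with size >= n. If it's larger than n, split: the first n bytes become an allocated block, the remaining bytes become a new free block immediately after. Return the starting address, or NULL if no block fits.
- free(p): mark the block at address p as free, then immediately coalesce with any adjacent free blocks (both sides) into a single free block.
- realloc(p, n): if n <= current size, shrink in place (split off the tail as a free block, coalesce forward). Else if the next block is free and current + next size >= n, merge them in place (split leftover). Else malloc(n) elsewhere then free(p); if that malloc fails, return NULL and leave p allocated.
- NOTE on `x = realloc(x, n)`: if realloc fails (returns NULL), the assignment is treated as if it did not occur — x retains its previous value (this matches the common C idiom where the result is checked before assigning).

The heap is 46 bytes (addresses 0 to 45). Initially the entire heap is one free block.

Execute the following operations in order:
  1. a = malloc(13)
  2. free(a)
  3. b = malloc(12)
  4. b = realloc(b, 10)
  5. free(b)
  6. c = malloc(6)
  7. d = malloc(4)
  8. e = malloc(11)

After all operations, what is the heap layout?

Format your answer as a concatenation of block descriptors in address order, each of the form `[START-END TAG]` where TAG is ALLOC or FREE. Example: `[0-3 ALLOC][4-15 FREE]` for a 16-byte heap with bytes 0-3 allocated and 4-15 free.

Op 1: a = malloc(13) -> a = 0; heap: [0-12 ALLOC][13-45 FREE]
Op 2: free(a) -> (freed a); heap: [0-45 FREE]
Op 3: b = malloc(12) -> b = 0; heap: [0-11 ALLOC][12-45 FREE]
Op 4: b = realloc(b, 10) -> b = 0; heap: [0-9 ALLOC][10-45 FREE]
Op 5: free(b) -> (freed b); heap: [0-45 FREE]
Op 6: c = malloc(6) -> c = 0; heap: [0-5 ALLOC][6-45 FREE]
Op 7: d = malloc(4) -> d = 6; heap: [0-5 ALLOC][6-9 ALLOC][10-45 FREE]
Op 8: e = malloc(11) -> e = 10; heap: [0-5 ALLOC][6-9 ALLOC][10-20 ALLOC][21-45 FREE]

Answer: [0-5 ALLOC][6-9 ALLOC][10-20 ALLOC][21-45 FREE]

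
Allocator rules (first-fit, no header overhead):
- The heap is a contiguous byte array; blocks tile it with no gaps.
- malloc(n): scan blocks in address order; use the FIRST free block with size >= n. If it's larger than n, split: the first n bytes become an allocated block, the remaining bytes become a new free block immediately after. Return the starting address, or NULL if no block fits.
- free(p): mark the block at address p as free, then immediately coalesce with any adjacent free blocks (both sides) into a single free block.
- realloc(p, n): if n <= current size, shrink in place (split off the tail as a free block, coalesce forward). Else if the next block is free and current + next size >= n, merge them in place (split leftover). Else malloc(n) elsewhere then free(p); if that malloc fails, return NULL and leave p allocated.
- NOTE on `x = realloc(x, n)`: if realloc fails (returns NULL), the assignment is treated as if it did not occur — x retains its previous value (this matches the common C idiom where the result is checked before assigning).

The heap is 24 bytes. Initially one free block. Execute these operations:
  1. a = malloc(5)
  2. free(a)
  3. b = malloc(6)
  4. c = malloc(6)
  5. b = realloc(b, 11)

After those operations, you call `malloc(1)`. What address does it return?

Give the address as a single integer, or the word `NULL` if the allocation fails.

Answer: 0

Derivation:
Op 1: a = malloc(5) -> a = 0; heap: [0-4 ALLOC][5-23 FREE]
Op 2: free(a) -> (freed a); heap: [0-23 FREE]
Op 3: b = malloc(6) -> b = 0; heap: [0-5 ALLOC][6-23 FREE]
Op 4: c = malloc(6) -> c = 6; heap: [0-5 ALLOC][6-11 ALLOC][12-23 FREE]
Op 5: b = realloc(b, 11) -> b = 12; heap: [0-5 FREE][6-11 ALLOC][12-22 ALLOC][23-23 FREE]
malloc(1): first-fit scan over [0-5 FREE][6-11 ALLOC][12-22 ALLOC][23-23 FREE] -> 0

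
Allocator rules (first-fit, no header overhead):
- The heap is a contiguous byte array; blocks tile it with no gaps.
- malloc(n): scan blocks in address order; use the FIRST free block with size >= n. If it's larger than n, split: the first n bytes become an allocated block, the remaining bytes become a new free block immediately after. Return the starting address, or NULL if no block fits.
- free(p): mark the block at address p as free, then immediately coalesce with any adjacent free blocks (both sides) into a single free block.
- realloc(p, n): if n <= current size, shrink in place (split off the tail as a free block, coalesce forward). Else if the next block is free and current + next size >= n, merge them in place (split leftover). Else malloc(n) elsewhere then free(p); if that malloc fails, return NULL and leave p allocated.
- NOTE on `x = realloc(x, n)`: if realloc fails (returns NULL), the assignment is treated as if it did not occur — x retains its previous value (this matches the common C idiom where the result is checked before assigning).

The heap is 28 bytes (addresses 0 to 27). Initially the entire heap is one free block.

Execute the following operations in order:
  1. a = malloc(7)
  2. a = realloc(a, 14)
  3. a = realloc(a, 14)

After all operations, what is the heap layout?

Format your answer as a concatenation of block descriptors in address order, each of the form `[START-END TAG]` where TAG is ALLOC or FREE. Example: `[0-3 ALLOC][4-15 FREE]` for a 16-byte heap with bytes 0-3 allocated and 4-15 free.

Op 1: a = malloc(7) -> a = 0; heap: [0-6 ALLOC][7-27 FREE]
Op 2: a = realloc(a, 14) -> a = 0; heap: [0-13 ALLOC][14-27 FREE]
Op 3: a = realloc(a, 14) -> a = 0; heap: [0-13 ALLOC][14-27 FREE]

Answer: [0-13 ALLOC][14-27 FREE]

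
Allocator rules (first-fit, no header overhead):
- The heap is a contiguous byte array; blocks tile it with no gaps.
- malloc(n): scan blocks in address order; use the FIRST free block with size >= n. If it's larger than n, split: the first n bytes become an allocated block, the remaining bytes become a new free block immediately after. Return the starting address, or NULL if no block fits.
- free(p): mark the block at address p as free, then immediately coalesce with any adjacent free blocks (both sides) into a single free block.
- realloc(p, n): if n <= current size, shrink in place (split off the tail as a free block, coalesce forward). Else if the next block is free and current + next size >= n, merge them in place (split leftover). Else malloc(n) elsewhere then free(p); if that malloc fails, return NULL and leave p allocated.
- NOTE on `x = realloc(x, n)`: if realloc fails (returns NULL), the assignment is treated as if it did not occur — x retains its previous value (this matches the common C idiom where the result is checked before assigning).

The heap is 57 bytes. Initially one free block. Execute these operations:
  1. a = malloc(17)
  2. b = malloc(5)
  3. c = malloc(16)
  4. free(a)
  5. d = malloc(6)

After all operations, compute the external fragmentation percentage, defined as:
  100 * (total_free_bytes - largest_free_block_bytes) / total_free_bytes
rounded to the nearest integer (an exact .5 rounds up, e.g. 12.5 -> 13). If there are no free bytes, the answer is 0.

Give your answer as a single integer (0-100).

Op 1: a = malloc(17) -> a = 0; heap: [0-16 ALLOC][17-56 FREE]
Op 2: b = malloc(5) -> b = 17; heap: [0-16 ALLOC][17-21 ALLOC][22-56 FREE]
Op 3: c = malloc(16) -> c = 22; heap: [0-16 ALLOC][17-21 ALLOC][22-37 ALLOC][38-56 FREE]
Op 4: free(a) -> (freed a); heap: [0-16 FREE][17-21 ALLOC][22-37 ALLOC][38-56 FREE]
Op 5: d = malloc(6) -> d = 0; heap: [0-5 ALLOC][6-16 FREE][17-21 ALLOC][22-37 ALLOC][38-56 FREE]
Free blocks: [11 19] total_free=30 largest=19 -> 100*(30-19)/30 = 1100/30 ≈ 36.667 -> rounds to 37

Answer: 37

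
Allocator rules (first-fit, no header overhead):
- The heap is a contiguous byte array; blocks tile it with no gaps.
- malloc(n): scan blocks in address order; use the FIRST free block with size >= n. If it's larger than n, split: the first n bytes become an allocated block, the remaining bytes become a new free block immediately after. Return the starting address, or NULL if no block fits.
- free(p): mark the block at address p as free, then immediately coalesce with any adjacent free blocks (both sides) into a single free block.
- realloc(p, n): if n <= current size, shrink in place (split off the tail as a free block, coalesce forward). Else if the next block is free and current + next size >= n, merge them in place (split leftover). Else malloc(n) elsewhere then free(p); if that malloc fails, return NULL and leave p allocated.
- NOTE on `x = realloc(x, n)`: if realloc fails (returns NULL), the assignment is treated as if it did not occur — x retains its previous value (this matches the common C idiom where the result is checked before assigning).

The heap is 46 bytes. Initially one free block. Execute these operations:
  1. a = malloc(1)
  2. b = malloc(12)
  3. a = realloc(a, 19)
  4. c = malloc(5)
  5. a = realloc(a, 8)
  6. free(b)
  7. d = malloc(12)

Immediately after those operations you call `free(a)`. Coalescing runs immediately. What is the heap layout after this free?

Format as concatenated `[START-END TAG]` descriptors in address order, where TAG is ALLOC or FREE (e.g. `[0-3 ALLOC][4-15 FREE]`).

Op 1: a = malloc(1) -> a = 0; heap: [0-0 ALLOC][1-45 FREE]
Op 2: b = malloc(12) -> b = 1; heap: [0-0 ALLOC][1-12 ALLOC][13-45 FREE]
Op 3: a = realloc(a, 19) -> a = 13; heap: [0-0 FREE][1-12 ALLOC][13-31 ALLOC][32-45 FREE]
Op 4: c = malloc(5) -> c = 32; heap: [0-0 FREE][1-12 ALLOC][13-31 ALLOC][32-36 ALLOC][37-45 FREE]
Op 5: a = realloc(a, 8) -> a = 13; heap: [0-0 FREE][1-12 ALLOC][13-20 ALLOC][21-31 FREE][32-36 ALLOC][37-45 FREE]
Op 6: free(b) -> (freed b); heap: [0-12 FREE][13-20 ALLOC][21-31 FREE][32-36 ALLOC][37-45 FREE]
Op 7: d = malloc(12) -> d = 0; heap: [0-11 ALLOC][12-12 FREE][13-20 ALLOC][21-31 FREE][32-36 ALLOC][37-45 FREE]
free(a): a = 13 -> block [13-20 ALLOC]; mark free, coalesce with adjacent free neighbors -> [0-11 ALLOC][12-31 FREE][32-36 ALLOC][37-45 FREE]

Answer: [0-11 ALLOC][12-31 FREE][32-36 ALLOC][37-45 FREE]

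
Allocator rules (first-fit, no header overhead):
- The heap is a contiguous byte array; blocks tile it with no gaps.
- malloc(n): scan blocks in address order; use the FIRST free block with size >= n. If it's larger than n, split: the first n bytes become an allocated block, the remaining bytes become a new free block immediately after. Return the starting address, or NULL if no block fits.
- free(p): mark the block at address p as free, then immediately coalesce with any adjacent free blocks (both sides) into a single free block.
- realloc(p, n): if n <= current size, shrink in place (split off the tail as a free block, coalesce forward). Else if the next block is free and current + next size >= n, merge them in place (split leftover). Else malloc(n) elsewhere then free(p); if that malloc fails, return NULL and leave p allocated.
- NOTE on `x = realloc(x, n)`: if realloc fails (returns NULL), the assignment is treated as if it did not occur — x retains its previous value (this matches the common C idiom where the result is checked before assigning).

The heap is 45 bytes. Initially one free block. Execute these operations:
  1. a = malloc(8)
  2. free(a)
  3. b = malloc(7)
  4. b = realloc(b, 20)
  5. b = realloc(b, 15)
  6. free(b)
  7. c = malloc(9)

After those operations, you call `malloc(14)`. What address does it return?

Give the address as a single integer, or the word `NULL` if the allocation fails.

Op 1: a = malloc(8) -> a = 0; heap: [0-7 ALLOC][8-44 FREE]
Op 2: free(a) -> (freed a); heap: [0-44 FREE]
Op 3: b = malloc(7) -> b = 0; heap: [0-6 ALLOC][7-44 FREE]
Op 4: b = realloc(b, 20) -> b = 0; heap: [0-19 ALLOC][20-44 FREE]
Op 5: b = realloc(b, 15) -> b = 0; heap: [0-14 ALLOC][15-44 FREE]
Op 6: free(b) -> (freed b); heap: [0-44 FREE]
Op 7: c = malloc(9) -> c = 0; heap: [0-8 ALLOC][9-44 FREE]
malloc(14): first-fit scan over [0-8 ALLOC][9-44 FREE] -> 9

Answer: 9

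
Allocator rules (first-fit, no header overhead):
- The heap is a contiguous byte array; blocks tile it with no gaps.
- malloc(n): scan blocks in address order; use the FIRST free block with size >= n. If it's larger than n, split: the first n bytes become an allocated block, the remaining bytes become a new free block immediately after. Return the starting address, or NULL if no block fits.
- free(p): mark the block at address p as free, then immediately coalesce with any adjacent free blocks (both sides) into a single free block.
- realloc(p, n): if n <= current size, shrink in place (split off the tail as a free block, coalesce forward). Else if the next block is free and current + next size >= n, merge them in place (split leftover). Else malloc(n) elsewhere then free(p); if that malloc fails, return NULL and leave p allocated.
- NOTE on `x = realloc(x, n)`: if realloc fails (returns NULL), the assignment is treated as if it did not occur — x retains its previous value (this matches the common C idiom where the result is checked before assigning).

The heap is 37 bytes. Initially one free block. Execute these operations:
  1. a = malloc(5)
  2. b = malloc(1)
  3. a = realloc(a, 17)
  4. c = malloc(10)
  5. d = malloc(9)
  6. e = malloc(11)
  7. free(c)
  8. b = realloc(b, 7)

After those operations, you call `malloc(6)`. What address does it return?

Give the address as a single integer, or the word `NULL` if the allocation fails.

Op 1: a = malloc(5) -> a = 0; heap: [0-4 ALLOC][5-36 FREE]
Op 2: b = malloc(1) -> b = 5; heap: [0-4 ALLOC][5-5 ALLOC][6-36 FREE]
Op 3: a = realloc(a, 17) -> a = 6; heap: [0-4 FREE][5-5 ALLOC][6-22 ALLOC][23-36 FREE]
Op 4: c = malloc(10) -> c = 23; heap: [0-4 FREE][5-5 ALLOC][6-22 ALLOC][23-32 ALLOC][33-36 FREE]
Op 5: d = malloc(9) -> d = NULL; heap: [0-4 FREE][5-5 ALLOC][6-22 ALLOC][23-32 ALLOC][33-36 FREE]
Op 6: e = malloc(11) -> e = NULL; heap: [0-4 FREE][5-5 ALLOC][6-22 ALLOC][23-32 ALLOC][33-36 FREE]
Op 7: free(c) -> (freed c); heap: [0-4 FREE][5-5 ALLOC][6-22 ALLOC][23-36 FREE]
Op 8: b = realloc(b, 7) -> b = 23; heap: [0-5 FREE][6-22 ALLOC][23-29 ALLOC][30-36 FREE]
malloc(6): first-fit scan over [0-5 FREE][6-22 ALLOC][23-29 ALLOC][30-36 FREE] -> 0

Answer: 0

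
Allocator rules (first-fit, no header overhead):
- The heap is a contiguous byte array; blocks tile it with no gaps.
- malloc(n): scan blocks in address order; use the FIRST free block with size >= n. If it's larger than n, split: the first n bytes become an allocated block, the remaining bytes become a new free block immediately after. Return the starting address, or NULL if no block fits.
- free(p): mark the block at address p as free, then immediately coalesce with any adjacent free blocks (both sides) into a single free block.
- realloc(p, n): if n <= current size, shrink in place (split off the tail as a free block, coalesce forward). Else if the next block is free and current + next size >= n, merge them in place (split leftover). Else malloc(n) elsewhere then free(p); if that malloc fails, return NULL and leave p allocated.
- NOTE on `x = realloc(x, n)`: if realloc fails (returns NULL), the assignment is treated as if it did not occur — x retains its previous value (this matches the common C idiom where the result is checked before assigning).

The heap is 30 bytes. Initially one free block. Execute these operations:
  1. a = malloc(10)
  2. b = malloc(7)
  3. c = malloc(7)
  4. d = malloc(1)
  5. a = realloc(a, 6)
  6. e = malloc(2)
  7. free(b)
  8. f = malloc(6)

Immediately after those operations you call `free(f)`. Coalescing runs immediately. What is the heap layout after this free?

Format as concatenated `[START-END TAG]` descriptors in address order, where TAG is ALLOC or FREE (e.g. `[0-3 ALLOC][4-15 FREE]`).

Op 1: a = malloc(10) -> a = 0; heap: [0-9 ALLOC][10-29 FREE]
Op 2: b = malloc(7) -> b = 10; heap: [0-9 ALLOC][10-16 ALLOC][17-29 FREE]
Op 3: c = malloc(7) -> c = 17; heap: [0-9 ALLOC][10-16 ALLOC][17-23 ALLOC][24-29 FREE]
Op 4: d = malloc(1) -> d = 24; heap: [0-9 ALLOC][10-16 ALLOC][17-23 ALLOC][24-24 ALLOC][25-29 FREE]
Op 5: a = realloc(a, 6) -> a = 0; heap: [0-5 ALLOC][6-9 FREE][10-16 ALLOC][17-23 ALLOC][24-24 ALLOC][25-29 FREE]
Op 6: e = malloc(2) -> e = 6; heap: [0-5 ALLOC][6-7 ALLOC][8-9 FREE][10-16 ALLOC][17-23 ALLOC][24-24 ALLOC][25-29 FREE]
Op 7: free(b) -> (freed b); heap: [0-5 ALLOC][6-7 ALLOC][8-16 FREE][17-23 ALLOC][24-24 ALLOC][25-29 FREE]
Op 8: f = malloc(6) -> f = 8; heap: [0-5 ALLOC][6-7 ALLOC][8-13 ALLOC][14-16 FREE][17-23 ALLOC][24-24 ALLOC][25-29 FREE]
free(f): f = 8 -> block [8-13 ALLOC]; mark free, coalesce with adjacent free neighbors -> [0-5 ALLOC][6-7 ALLOC][8-16 FREE][17-23 ALLOC][24-24 ALLOC][25-29 FREE]

Answer: [0-5 ALLOC][6-7 ALLOC][8-16 FREE][17-23 ALLOC][24-24 ALLOC][25-29 FREE]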